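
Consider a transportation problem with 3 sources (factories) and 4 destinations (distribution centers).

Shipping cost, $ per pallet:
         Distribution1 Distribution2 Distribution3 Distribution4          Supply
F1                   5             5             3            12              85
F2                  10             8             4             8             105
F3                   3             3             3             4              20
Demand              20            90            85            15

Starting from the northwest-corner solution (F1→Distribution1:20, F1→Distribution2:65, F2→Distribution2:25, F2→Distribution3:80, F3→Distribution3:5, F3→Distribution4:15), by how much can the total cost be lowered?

Current plan cost = 20·5 + 65·5 + 25·8 + 80·4 + 5·3 + 15·4 = $1020.
Optimal plan:
  F1->Distribution2: 85 × $5 = $425
  F2->Distribution2: 5 × $8 = $40
  F2->Distribution3: 85 × $4 = $340
  F2->Distribution4: 15 × $8 = $120
  F3->Distribution1: 20 × $3 = $60
Optimal cost = $985.
Saving = 1020 − 985 = $35.

35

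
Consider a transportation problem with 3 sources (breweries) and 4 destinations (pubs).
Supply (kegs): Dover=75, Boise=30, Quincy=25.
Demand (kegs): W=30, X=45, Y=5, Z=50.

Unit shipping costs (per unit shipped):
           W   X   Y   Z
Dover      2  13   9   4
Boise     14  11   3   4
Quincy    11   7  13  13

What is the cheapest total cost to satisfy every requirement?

670

One minimum-cost allocation:
  Dover to W: 30 kegs
  Dover to Z: 45 kegs
  Boise to X: 20 kegs
  Boise to Y: 5 kegs
  Boise to Z: 5 kegs
  Quincy to X: 25 kegs
Total cost = 670.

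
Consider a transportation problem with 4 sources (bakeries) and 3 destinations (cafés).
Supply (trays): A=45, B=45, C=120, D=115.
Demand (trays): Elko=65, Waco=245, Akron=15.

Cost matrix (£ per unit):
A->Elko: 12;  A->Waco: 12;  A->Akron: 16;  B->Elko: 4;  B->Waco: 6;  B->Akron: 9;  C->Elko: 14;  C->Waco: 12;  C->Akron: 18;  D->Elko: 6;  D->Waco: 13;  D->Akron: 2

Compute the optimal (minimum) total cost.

3125

An optimal shipping plan:
  A to Waco: 45 × £12 = £540
  B to Waco: 45 × £6 = £270
  C to Waco: 120 × £12 = £1440
  D to Elko: 65 × £6 = £390
  D to Waco: 35 × £13 = £455
  D to Akron: 15 × £2 = £30
Total = 540 + 270 + 1440 + 390 + 455 + 30 = £3125.
(Supply check: A ships 45; B ships 45; C ships 120; D ships 115.)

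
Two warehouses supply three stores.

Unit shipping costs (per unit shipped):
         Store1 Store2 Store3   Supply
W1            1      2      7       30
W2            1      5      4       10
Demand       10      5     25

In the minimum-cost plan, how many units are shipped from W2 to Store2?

Optimal shipments:
  W1–Store1: 10 × 1 = 10
  W1–Store2: 5 × 2 = 10
  W1–Store3: 15 × 7 = 105
  W2–Store3: 10 × 4 = 40
Total cost = 165.
The route W2→Store2 is not used.

0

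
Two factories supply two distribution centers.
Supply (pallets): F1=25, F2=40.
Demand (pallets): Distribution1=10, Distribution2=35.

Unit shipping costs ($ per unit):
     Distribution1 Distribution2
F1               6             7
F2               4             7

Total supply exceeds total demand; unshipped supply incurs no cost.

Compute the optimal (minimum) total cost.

Optimal allocation:
  F1 to Distribution2: 25 × $7 = $175
  F2 to Distribution1: 10 × $4 = $40
  F2 to Distribution2: 10 × $7 = $70
Total = 175 + 40 + 70 = $285.
(Supply check: F1 ships 25; F2 ships 20.)

285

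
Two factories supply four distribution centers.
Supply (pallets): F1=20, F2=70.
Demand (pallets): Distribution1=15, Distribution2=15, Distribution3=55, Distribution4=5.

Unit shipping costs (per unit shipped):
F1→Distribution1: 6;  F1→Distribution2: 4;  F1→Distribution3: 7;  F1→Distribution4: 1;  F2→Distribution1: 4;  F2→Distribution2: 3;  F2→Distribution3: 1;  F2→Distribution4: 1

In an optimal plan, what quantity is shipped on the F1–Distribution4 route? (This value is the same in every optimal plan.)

5

Optimal shipments:
  F1–Distribution2: 15 × 4 = 60
  F1–Distribution4: 5 × 1 = 5
  F2–Distribution1: 15 × 4 = 60
  F2–Distribution3: 55 × 1 = 55
Total cost = 180.
So F1→Distribution4 carries 5 pallets.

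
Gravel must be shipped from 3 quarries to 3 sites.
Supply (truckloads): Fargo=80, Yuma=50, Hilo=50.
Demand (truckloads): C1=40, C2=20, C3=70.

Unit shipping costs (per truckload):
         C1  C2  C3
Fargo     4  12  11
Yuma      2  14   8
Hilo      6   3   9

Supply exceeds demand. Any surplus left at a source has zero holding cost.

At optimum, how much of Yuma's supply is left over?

An optimal plan:
  Fargo–C1: 30 × 4 = 120
  Yuma–C1: 10 × 2 = 20
  Yuma–C3: 40 × 8 = 320
  Hilo–C2: 20 × 3 = 60
  Hilo–C3: 30 × 9 = 270
Total cost = 790.
Yuma ships 50 of its 50, leaving 0.

0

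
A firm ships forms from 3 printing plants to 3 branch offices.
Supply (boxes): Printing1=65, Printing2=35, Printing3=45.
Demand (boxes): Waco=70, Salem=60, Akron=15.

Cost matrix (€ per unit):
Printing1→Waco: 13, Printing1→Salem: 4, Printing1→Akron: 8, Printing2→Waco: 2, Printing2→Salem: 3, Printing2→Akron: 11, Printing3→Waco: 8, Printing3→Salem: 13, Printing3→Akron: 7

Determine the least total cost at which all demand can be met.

An optimal shipping plan:
  Printing1->Salem: 60 × €4 = €240
  Printing1->Akron: 5 × €8 = €40
  Printing2->Waco: 35 × €2 = €70
  Printing3->Waco: 35 × €8 = €280
  Printing3->Akron: 10 × €7 = €70
Total = 240 + 40 + 70 + 280 + 70 = €700.
(Supply check: Printing1 ships 65; Printing2 ships 35; Printing3 ships 45.)

700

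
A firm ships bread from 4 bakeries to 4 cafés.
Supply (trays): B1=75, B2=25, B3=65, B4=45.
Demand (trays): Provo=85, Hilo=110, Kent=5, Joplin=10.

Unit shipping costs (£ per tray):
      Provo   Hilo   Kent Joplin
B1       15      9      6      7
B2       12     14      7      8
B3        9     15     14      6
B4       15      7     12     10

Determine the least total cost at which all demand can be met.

A cheapest plan:
  B1->Hilo: 65 × £9 = £585
  B1->Kent: 5 × £6 = £30
  B1->Joplin: 5 × £7 = £35
  B2->Provo: 20 × £12 = £240
  B2->Joplin: 5 × £8 = £40
  B3->Provo: 65 × £9 = £585
  B4->Hilo: 45 × £7 = £315
Total = 585 + 30 + 35 + 240 + 40 + 585 + 315 = £1830.
(Supply check: B1 ships 75; B2 ships 25; B3 ships 65; B4 ships 45.)

1830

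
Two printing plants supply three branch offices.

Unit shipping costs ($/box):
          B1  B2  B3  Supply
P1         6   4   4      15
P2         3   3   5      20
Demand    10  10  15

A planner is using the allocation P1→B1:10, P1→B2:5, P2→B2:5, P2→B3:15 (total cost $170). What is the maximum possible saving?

50

Current plan cost = 10·6 + 5·4 + 5·3 + 15·5 = $170.
Optimal plan:
  P1→B3: 15 boxes
  P2→B1: 10 boxes
  P2→B2: 10 boxes
Optimal cost = $120.
Saving = 170 − 120 = $50.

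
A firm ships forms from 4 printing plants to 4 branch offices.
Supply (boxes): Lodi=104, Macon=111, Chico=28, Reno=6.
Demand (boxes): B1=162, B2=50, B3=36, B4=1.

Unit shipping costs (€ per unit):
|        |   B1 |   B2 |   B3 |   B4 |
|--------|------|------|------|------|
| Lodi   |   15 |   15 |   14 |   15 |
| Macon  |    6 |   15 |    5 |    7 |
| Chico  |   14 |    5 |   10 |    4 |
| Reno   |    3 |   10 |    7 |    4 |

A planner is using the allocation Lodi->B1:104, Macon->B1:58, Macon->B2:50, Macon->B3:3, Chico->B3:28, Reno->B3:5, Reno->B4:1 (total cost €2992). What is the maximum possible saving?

Current plan cost = 104·15 + 58·6 + 50·15 + 3·5 + 28·10 + 5·7 + 1·4 = €2992.
Optimal plan:
  Lodi->B1: 81 × €15 = €1215
  Lodi->B2: 23 × €15 = €345
  Macon->B1: 75 × €6 = €450
  Macon->B3: 36 × €5 = €180
  Chico->B2: 27 × €5 = €135
  Chico->B4: 1 × €4 = €4
  Reno->B1: 6 × €3 = €18
Optimal cost = €2347.
Saving = 2992 − 2347 = €645.

645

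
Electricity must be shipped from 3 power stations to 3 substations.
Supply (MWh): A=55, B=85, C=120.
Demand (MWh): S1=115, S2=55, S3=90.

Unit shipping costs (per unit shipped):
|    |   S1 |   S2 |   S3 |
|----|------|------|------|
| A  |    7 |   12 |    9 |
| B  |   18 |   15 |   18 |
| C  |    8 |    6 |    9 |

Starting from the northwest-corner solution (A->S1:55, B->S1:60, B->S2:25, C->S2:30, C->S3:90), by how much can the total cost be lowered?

Current plan cost = 55·7 + 60·18 + 25·15 + 30·6 + 90·9 = 2830.
Optimal plan:
  A–S1: 55 × 7 = 385
  B–S3: 85 × 18 = 1530
  C–S1: 60 × 8 = 480
  C–S2: 55 × 6 = 330
  C–S3: 5 × 9 = 45
Optimal cost = 2770.
Saving = 2830 − 2770 = 60.

60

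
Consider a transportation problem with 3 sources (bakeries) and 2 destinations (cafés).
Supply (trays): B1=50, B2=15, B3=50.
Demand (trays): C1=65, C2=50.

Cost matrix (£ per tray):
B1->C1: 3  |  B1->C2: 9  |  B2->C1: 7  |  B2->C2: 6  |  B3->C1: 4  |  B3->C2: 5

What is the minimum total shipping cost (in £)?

Optimal allocation:
  B1->C1: 50 trays
  B2->C2: 15 trays
  B3->C1: 15 trays
  B3->C2: 35 trays
Total cost = £475.

475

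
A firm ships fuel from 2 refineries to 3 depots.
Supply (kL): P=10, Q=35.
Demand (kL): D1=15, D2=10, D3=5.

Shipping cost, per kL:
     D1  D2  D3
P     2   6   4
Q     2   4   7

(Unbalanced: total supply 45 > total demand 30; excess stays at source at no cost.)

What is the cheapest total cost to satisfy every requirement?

90

A cheapest plan:
  P->D1: 5 × 2 = 10
  P->D3: 5 × 4 = 20
  Q->D1: 10 × 2 = 20
  Q->D2: 10 × 4 = 40
Total = 10 + 20 + 20 + 40 = 90.
(Supply check: P ships 10; Q ships 20.)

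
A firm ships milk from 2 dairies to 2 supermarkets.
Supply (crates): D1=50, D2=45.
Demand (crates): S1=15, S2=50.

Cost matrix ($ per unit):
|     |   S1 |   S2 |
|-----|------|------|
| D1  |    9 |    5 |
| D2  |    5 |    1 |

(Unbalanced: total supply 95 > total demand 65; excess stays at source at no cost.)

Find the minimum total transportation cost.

205

One minimum-cost allocation:
  D1 to S1: 15 × $9 = $135
  D1 to S2: 5 × $5 = $25
  D2 to S2: 45 × $1 = $45
Total = 135 + 25 + 45 = $205.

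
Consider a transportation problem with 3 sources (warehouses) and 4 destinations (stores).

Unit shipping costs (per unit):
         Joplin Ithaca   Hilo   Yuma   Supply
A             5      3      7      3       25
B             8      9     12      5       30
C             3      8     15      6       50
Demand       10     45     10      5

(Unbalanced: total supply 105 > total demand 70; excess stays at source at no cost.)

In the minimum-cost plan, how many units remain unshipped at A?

0

An optimal plan:
  A->Ithaca: 15 × 3 = 45
  A->Hilo: 10 × 7 = 70
  B->Yuma: 5 × 5 = 25
  C->Joplin: 10 × 3 = 30
  C->Ithaca: 30 × 8 = 240
Total cost = 410.
A ships 25 of its 25, leaving 0.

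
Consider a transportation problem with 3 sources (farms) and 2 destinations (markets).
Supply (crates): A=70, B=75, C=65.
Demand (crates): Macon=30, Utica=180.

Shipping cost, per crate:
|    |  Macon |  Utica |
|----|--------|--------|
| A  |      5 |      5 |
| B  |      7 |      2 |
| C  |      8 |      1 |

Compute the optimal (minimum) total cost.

One minimum-cost allocation:
  A to Macon: 30 × 5 = 150
  A to Utica: 40 × 5 = 200
  B to Utica: 75 × 2 = 150
  C to Utica: 65 × 1 = 65
Total = 150 + 200 + 150 + 65 = 565.
(Supply check: A ships 70; B ships 75; C ships 65.)

565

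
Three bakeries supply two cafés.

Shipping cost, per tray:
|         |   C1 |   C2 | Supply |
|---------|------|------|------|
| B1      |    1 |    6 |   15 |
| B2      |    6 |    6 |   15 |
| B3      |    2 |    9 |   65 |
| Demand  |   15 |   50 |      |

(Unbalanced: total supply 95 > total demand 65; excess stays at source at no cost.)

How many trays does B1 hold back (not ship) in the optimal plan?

An optimal plan:
  B1→C2: 15 × 6 = 90
  B2→C2: 15 × 6 = 90
  B3→C1: 15 × 2 = 30
  B3→C2: 20 × 9 = 180
Total cost = 390.
B1 ships 15 of its 15, leaving 0.

0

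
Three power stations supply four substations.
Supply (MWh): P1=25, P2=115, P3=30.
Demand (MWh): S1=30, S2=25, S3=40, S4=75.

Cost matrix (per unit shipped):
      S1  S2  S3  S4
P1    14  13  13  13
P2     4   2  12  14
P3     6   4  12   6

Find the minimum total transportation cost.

A cheapest plan:
  P1->S4: 25 × 13 = 325
  P2->S1: 30 × 4 = 120
  P2->S2: 25 × 2 = 50
  P2->S3: 40 × 12 = 480
  P2->S4: 20 × 14 = 280
  P3->S4: 30 × 6 = 180
Total = 325 + 120 + 50 + 480 + 280 + 180 = 1435.

1435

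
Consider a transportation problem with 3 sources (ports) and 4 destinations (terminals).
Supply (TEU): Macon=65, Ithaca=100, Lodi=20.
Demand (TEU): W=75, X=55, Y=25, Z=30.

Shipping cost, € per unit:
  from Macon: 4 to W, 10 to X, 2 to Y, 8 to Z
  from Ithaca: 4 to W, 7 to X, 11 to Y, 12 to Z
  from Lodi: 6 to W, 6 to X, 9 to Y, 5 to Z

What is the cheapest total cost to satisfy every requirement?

915

Optimal allocation:
  Macon to W: 30 × €4 = €120
  Macon to Y: 25 × €2 = €50
  Macon to Z: 10 × €8 = €80
  Ithaca to W: 45 × €4 = €180
  Ithaca to X: 55 × €7 = €385
  Lodi to Z: 20 × €5 = €100
Total = 120 + 50 + 80 + 180 + 385 + 100 = €915.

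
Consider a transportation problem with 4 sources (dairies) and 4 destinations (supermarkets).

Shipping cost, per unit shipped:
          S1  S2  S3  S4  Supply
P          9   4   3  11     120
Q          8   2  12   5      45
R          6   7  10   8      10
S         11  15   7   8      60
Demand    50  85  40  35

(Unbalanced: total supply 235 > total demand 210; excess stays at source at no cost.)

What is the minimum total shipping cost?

Optimal allocation:
  P->S1: 40 crates
  P->S2: 40 crates
  P->S3: 40 crates
  Q->S2: 45 crates
  R->S1: 10 crates
  S->S4: 35 crates
Total cost = 1070.
(Supply check: P ships 120; Q ships 45; R ships 10; S ships 35.)

1070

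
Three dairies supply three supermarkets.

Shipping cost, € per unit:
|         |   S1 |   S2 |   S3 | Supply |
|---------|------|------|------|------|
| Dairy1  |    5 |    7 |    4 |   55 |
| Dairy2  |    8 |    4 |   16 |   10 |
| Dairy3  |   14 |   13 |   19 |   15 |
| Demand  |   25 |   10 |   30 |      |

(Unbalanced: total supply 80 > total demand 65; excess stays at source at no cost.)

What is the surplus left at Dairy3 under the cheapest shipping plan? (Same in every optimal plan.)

15

Minimum-cost shipments:
  Dairy1 to S1: 25 × €5 = €125
  Dairy1 to S3: 30 × €4 = €120
  Dairy2 to S2: 10 × €4 = €40
Total cost = €285.
Dairy3 ships 0 of its 15, leaving 15.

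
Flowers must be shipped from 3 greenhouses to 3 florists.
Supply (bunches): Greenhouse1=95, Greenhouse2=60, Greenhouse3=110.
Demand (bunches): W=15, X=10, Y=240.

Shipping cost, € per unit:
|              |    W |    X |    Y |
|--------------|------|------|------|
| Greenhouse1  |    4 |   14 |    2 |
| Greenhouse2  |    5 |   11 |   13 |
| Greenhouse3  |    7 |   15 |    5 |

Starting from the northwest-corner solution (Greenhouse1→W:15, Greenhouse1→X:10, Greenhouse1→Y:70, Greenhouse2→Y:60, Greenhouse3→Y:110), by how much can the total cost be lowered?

290

Current plan cost = 15·4 + 10·14 + 70·2 + 60·13 + 110·5 = €1670.
Optimal plan:
  Greenhouse1–Y: 95 × €2 = €190
  Greenhouse2–W: 15 × €5 = €75
  Greenhouse2–X: 10 × €11 = €110
  Greenhouse2–Y: 35 × €13 = €455
  Greenhouse3–Y: 110 × €5 = €550
Optimal cost = €1380.
Saving = 1670 − 1380 = €290.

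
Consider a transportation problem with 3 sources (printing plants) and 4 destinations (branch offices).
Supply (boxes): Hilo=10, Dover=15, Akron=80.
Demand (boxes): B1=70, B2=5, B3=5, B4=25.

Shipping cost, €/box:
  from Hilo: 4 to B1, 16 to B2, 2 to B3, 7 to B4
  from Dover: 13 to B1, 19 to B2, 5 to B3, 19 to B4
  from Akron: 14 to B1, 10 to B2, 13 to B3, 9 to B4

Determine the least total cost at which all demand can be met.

1170

An optimal shipping plan:
  Hilo->B1: 10 × €4 = €40
  Dover->B1: 10 × €13 = €130
  Dover->B3: 5 × €5 = €25
  Akron->B1: 50 × €14 = €700
  Akron->B2: 5 × €10 = €50
  Akron->B4: 25 × €9 = €225
Total = 40 + 130 + 25 + 700 + 50 + 225 = €1170.
(Supply check: Hilo ships 10; Dover ships 15; Akron ships 80.)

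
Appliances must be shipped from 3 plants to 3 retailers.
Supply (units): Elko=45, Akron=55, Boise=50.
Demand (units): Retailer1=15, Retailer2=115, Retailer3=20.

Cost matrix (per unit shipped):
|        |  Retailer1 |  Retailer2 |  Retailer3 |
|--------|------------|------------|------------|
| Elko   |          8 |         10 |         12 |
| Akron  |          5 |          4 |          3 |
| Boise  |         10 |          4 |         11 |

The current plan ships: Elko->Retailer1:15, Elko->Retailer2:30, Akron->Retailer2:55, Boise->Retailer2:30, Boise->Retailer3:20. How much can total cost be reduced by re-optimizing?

Current plan cost = 15·8 + 30·10 + 55·4 + 30·4 + 20·11 = 980.
Optimal plan:
  Elko->Retailer1: 15 × 8 = 120
  Elko->Retailer2: 30 × 10 = 300
  Akron->Retailer2: 35 × 4 = 140
  Akron->Retailer3: 20 × 3 = 60
  Boise->Retailer2: 50 × 4 = 200
Optimal cost = 820.
Saving = 980 − 820 = 160.

160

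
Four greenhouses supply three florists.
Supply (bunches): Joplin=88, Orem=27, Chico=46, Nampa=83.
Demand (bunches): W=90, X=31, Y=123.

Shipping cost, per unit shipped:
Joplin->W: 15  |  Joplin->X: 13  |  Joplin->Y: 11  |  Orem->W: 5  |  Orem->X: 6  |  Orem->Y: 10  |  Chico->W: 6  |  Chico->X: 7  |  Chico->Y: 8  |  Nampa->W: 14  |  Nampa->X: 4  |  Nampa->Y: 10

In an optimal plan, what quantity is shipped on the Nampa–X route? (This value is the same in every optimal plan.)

Optimal shipments:
  Joplin→Y: 88 bunches
  Orem→W: 27 bunches
  Chico→W: 46 bunches
  Nampa→W: 17 bunches
  Nampa→X: 31 bunches
  Nampa→Y: 35 bunches
Total cost = 2091.
So Nampa→X carries 31 bunches.

31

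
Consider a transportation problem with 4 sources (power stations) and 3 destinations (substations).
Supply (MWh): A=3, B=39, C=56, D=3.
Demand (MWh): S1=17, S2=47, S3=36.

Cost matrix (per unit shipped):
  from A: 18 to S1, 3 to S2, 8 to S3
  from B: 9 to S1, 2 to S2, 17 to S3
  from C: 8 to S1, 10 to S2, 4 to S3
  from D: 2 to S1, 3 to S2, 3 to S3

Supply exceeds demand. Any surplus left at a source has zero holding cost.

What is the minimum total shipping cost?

An optimal shipping plan:
  A to S2: 3 × 3 = 9
  B to S2: 39 × 2 = 78
  C to S1: 17 × 8 = 136
  C to S2: 2 × 10 = 20
  C to S3: 36 × 4 = 144
  D to S2: 3 × 3 = 9
Total = 9 + 78 + 136 + 20 + 144 + 9 = 396.

396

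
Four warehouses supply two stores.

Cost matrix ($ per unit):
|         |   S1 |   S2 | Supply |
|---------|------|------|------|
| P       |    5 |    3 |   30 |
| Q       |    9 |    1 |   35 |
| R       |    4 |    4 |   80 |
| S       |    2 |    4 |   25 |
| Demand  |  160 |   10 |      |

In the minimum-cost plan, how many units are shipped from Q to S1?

25

Optimal shipments:
  P–S1: 30 × $5 = $150
  Q–S1: 25 × $9 = $225
  Q–S2: 10 × $1 = $10
  R–S1: 80 × $4 = $320
  S–S1: 25 × $2 = $50
Total cost = $755.
So Q→S1 carries 25 units.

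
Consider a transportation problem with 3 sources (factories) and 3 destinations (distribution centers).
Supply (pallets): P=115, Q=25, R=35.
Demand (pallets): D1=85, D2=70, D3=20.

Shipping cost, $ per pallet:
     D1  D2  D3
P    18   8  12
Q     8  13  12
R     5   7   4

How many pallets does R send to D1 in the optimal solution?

The minimum-cost plan:
  P to D1: 25 × $18 = $450
  P to D2: 70 × $8 = $560
  P to D3: 20 × $12 = $240
  Q to D1: 25 × $8 = $200
  R to D1: 35 × $5 = $175
Total cost = $1625.
So R→D1 carries 35 pallets.

35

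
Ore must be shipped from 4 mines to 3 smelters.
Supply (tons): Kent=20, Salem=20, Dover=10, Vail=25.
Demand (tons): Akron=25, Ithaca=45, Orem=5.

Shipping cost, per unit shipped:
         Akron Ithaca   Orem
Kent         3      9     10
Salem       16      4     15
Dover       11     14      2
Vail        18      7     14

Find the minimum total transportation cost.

380

An optimal shipping plan:
  Kent->Akron: 20 × 3 = 60
  Salem->Ithaca: 20 × 4 = 80
  Dover->Akron: 5 × 11 = 55
  Dover->Orem: 5 × 2 = 10
  Vail->Ithaca: 25 × 7 = 175
Total = 60 + 80 + 55 + 10 + 175 = 380.
(Supply check: Kent ships 20; Salem ships 20; Dover ships 10; Vail ships 25.)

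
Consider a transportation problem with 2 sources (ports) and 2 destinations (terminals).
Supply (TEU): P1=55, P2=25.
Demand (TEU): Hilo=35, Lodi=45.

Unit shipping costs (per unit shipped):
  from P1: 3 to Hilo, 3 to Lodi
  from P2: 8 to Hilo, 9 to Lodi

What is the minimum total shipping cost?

365

Optimal allocation:
  P1–Hilo: 10 × 3 = 30
  P1–Lodi: 45 × 3 = 135
  P2–Hilo: 25 × 8 = 200
Total = 30 + 135 + 200 = 365.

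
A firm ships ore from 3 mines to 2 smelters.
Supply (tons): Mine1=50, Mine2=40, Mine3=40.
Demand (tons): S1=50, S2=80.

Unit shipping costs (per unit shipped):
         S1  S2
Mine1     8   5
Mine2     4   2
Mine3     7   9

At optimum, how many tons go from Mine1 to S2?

50

The minimum-cost plan:
  Mine1 to S2: 50 × 5 = 250
  Mine2 to S1: 10 × 4 = 40
  Mine2 to S2: 30 × 2 = 60
  Mine3 to S1: 40 × 7 = 280
Total cost = 630.
So Mine1→S2 carries 50 tons.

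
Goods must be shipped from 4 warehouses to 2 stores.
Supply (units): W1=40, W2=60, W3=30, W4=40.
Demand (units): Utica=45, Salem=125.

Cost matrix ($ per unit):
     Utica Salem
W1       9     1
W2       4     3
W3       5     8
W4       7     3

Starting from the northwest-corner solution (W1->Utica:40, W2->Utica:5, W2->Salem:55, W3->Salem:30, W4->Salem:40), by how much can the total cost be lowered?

400

Current plan cost = 40·9 + 5·4 + 55·3 + 30·8 + 40·3 = $905.
Optimal plan:
  W1–Salem: 40 × $1 = $40
  W2–Utica: 15 × $4 = $60
  W2–Salem: 45 × $3 = $135
  W3–Utica: 30 × $5 = $150
  W4–Salem: 40 × $3 = $120
Optimal cost = $505.
Saving = 905 − 505 = $400.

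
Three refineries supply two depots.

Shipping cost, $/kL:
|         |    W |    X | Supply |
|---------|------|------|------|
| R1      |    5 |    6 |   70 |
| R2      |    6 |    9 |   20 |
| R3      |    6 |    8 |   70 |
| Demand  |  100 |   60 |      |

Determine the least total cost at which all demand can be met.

An optimal shipping plan:
  R1->W: 10 kL
  R1->X: 60 kL
  R2->W: 20 kL
  R3->W: 70 kL
Total cost = $950.

950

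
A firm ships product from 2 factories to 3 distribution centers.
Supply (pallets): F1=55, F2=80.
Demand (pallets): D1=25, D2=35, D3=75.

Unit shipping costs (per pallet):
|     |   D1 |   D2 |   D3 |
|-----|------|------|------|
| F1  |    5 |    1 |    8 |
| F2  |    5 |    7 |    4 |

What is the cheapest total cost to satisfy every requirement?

An optimal shipping plan:
  F1 to D1: 20 × 5 = 100
  F1 to D2: 35 × 1 = 35
  F2 to D1: 5 × 5 = 25
  F2 to D3: 75 × 4 = 300
Total = 100 + 35 + 25 + 300 = 460.
(Supply check: F1 ships 55; F2 ships 80.)

460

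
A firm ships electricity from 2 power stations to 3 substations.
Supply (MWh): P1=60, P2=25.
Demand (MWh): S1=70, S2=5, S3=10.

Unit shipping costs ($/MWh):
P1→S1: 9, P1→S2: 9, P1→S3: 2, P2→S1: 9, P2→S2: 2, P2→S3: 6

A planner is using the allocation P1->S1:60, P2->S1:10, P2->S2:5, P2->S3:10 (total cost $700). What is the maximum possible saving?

40

Current plan cost = 60·9 + 10·9 + 5·2 + 10·6 = $700.
Optimal plan:
  P1->S1: 50 × $9 = $450
  P1->S3: 10 × $2 = $20
  P2->S1: 20 × $9 = $180
  P2->S2: 5 × $2 = $10
Optimal cost = $660.
Saving = 700 − 660 = $40.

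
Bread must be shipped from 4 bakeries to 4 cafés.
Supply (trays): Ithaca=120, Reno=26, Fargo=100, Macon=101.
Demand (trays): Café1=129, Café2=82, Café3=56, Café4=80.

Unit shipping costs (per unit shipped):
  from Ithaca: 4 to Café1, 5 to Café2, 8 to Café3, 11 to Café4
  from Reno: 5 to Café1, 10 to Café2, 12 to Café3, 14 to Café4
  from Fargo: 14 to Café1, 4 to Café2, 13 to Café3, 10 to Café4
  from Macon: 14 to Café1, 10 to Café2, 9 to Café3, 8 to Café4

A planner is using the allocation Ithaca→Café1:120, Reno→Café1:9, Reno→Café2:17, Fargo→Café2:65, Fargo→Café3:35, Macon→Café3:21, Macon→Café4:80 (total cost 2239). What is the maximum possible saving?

Current plan cost = 120·4 + 9·5 + 17·10 + 65·4 + 35·13 + 21·9 + 80·8 = 2239.
Optimal plan:
  Ithaca→Café1: 103 × 4 = 412
  Ithaca→Café3: 17 × 8 = 136
  Reno→Café1: 26 × 5 = 130
  Fargo→Café2: 82 × 4 = 328
  Fargo→Café4: 18 × 10 = 180
  Macon→Café3: 39 × 9 = 351
  Macon→Café4: 62 × 8 = 496
Optimal cost = 2033.
Saving = 2239 − 2033 = 206.

206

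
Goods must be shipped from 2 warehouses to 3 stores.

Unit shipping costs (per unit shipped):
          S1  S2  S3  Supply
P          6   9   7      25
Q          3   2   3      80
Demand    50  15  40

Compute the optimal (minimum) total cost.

375

Optimal allocation:
  P to S1: 25 units
  Q to S1: 25 units
  Q to S2: 15 units
  Q to S3: 40 units
Total cost = 375.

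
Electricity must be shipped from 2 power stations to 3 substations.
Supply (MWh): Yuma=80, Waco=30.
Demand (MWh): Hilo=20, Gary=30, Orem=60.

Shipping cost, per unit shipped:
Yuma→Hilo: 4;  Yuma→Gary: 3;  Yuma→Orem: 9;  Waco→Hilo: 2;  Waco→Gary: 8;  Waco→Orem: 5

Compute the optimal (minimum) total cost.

A cheapest plan:
  Yuma->Hilo: 20 × 4 = 80
  Yuma->Gary: 30 × 3 = 90
  Yuma->Orem: 30 × 9 = 270
  Waco->Orem: 30 × 5 = 150
Total = 80 + 90 + 270 + 150 = 590.

590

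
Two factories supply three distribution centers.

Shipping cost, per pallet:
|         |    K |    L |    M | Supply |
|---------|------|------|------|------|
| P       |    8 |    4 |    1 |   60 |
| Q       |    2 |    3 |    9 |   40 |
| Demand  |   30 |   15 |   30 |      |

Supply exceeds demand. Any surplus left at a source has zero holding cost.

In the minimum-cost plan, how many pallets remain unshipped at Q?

0

An optimal plan:
  P to L: 5 × 4 = 20
  P to M: 30 × 1 = 30
  Q to K: 30 × 2 = 60
  Q to L: 10 × 3 = 30
Total cost = 140.
Q ships 40 of its 40, leaving 0.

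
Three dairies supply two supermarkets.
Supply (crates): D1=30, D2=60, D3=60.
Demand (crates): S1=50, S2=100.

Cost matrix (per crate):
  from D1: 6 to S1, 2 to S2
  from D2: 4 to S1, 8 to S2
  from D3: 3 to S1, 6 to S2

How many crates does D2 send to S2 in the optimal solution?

Solving gives:
  D1->S2: 30 crates
  D2->S1: 50 crates
  D2->S2: 10 crates
  D3->S2: 60 crates
Total cost = 700.
So D2→S2 carries 10 crates.

10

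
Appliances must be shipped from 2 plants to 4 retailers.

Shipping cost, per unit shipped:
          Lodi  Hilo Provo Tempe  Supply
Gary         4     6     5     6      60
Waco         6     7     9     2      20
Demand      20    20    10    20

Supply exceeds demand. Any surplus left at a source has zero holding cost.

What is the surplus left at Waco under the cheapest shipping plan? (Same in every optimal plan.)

0

Minimum-cost shipments:
  Gary->Lodi: 20 × 4 = 80
  Gary->Hilo: 20 × 6 = 120
  Gary->Provo: 10 × 5 = 50
  Waco->Tempe: 20 × 2 = 40
Total cost = 290.
Waco ships 20 of its 20, leaving 0.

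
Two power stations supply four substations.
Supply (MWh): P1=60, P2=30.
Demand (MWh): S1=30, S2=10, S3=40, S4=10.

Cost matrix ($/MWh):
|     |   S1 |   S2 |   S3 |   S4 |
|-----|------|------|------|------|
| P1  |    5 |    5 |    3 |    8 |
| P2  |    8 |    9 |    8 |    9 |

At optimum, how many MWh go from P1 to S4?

Solving gives:
  P1 to S1: 10 × $5 = $50
  P1 to S2: 10 × $5 = $50
  P1 to S3: 40 × $3 = $120
  P2 to S1: 20 × $8 = $160
  P2 to S4: 10 × $9 = $90
Total cost = $470.
The route P1→S4 is not used.

0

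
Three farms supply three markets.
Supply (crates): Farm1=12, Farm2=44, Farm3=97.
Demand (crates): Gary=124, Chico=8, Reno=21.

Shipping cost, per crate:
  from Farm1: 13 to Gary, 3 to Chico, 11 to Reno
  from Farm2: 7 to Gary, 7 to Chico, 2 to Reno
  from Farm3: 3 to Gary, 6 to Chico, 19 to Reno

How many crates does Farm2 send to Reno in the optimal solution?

The minimum-cost plan:
  Farm1–Gary: 4 × 13 = 52
  Farm1–Chico: 8 × 3 = 24
  Farm2–Gary: 23 × 7 = 161
  Farm2–Reno: 21 × 2 = 42
  Farm3–Gary: 97 × 3 = 291
Total cost = 570.
So Farm2→Reno carries 21 crates.

21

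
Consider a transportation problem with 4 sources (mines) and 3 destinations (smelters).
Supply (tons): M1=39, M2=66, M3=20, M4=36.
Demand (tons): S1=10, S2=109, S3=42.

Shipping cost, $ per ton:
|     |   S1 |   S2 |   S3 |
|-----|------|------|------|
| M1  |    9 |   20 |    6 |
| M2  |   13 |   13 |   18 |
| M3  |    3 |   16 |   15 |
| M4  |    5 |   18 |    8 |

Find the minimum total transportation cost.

A cheapest plan:
  M1->S3: 39 × $6 = $234
  M2->S2: 66 × $13 = $858
  M3->S2: 20 × $16 = $320
  M4->S1: 10 × $5 = $50
  M4->S2: 23 × $18 = $414
  M4->S3: 3 × $8 = $24
Total = 234 + 858 + 320 + 50 + 414 + 24 = $1900.
(Supply check: M1 ships 39; M2 ships 66; M3 ships 20; M4 ships 36.)

1900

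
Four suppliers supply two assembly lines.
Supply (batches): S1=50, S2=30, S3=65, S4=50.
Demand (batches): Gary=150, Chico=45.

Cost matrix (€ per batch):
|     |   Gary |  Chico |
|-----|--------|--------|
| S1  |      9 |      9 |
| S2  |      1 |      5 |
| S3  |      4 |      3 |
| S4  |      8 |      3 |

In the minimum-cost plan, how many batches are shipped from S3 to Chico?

0

Solving gives:
  S1–Gary: 50 × €9 = €450
  S2–Gary: 30 × €1 = €30
  S3–Gary: 65 × €4 = €260
  S4–Gary: 5 × €8 = €40
  S4–Chico: 45 × €3 = €135
Total cost = €915.
The route S3→Chico is not used.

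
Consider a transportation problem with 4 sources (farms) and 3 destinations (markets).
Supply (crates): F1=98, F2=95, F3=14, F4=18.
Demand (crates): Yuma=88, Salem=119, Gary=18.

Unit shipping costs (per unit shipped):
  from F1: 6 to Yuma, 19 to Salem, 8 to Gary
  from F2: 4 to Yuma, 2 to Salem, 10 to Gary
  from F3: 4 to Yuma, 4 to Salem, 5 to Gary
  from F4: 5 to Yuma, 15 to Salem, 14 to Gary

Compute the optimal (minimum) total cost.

1060

Optimal allocation:
  F1–Yuma: 80 × 6 = 480
  F1–Gary: 18 × 8 = 144
  F2–Salem: 95 × 2 = 190
  F3–Salem: 14 × 4 = 56
  F4–Yuma: 8 × 5 = 40
  F4–Salem: 10 × 15 = 150
Total = 480 + 144 + 190 + 56 + 40 + 150 = 1060.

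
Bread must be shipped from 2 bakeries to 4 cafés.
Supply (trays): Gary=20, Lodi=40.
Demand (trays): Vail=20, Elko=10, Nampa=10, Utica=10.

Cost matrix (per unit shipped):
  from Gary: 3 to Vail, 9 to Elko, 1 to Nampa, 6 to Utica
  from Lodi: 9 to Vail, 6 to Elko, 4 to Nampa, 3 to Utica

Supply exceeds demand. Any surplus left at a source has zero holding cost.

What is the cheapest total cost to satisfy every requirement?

One minimum-cost allocation:
  Gary→Vail: 20 × 3 = 60
  Lodi→Elko: 10 × 6 = 60
  Lodi→Nampa: 10 × 4 = 40
  Lodi→Utica: 10 × 3 = 30
Total = 60 + 60 + 40 + 30 = 190.

190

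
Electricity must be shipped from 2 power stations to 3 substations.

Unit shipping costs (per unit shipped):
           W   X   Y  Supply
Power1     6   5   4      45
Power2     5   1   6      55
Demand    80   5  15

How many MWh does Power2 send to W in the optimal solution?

50

The minimum-cost plan:
  Power1–W: 30 × 6 = 180
  Power1–Y: 15 × 4 = 60
  Power2–W: 50 × 5 = 250
  Power2–X: 5 × 1 = 5
Total cost = 495.
So Power2→W carries 50 MWh.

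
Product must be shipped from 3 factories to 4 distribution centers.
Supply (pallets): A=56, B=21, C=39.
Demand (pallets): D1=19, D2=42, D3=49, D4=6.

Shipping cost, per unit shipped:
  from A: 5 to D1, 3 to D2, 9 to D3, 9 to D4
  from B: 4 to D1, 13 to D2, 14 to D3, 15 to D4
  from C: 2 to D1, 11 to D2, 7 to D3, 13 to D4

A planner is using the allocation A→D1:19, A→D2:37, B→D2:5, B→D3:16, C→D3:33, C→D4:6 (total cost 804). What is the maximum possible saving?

Current plan cost = 19·5 + 37·3 + 5·13 + 16·14 + 33·7 + 6·13 = 804.
Optimal plan:
  A→D2: 42 × 3 = 126
  A→D3: 8 × 9 = 72
  A→D4: 6 × 9 = 54
  B→D1: 19 × 4 = 76
  B→D3: 2 × 14 = 28
  C→D3: 39 × 7 = 273
Optimal cost = 629.
Saving = 804 − 629 = 175.

175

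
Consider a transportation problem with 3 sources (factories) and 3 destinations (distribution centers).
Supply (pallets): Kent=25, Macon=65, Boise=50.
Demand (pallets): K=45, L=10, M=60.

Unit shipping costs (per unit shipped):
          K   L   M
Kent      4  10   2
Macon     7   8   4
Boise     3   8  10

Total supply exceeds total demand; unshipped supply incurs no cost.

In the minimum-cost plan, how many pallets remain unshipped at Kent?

Minimum-cost shipments:
  Kent–M: 25 × 2 = 50
  Macon–L: 10 × 8 = 80
  Macon–M: 35 × 4 = 140
  Boise–K: 45 × 3 = 135
Total cost = 405.
Kent ships 25 of its 25, leaving 0.

0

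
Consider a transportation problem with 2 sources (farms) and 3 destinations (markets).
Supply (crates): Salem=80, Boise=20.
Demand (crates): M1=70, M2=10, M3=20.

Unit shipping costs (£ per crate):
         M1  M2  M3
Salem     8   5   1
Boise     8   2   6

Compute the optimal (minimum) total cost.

Optimal allocation:
  Salem->M1: 60 × £8 = £480
  Salem->M3: 20 × £1 = £20
  Boise->M1: 10 × £8 = £80
  Boise->M2: 10 × £2 = £20
Total = 480 + 20 + 80 + 20 = £600.

600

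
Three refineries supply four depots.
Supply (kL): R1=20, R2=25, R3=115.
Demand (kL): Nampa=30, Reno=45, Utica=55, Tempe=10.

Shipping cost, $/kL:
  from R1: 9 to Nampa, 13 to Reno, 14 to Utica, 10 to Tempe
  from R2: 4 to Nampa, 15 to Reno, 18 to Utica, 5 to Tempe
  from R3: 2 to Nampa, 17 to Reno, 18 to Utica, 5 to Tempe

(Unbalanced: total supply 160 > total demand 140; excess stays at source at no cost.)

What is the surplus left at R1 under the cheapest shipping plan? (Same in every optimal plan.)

Minimum-cost shipments:
  R1–Utica: 20 kL
  R2–Reno: 25 kL
  R3–Nampa: 30 kL
  R3–Reno: 20 kL
  R3–Utica: 35 kL
  R3–Tempe: 10 kL
Total cost = $1735.
R1 ships 20 of its 20, leaving 0.

0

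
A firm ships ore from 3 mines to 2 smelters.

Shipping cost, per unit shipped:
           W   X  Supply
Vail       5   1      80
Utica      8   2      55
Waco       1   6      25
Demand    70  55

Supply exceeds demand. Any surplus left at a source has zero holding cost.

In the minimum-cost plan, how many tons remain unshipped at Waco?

An optimal plan:
  Vail->W: 45 × 5 = 225
  Vail->X: 35 × 1 = 35
  Utica->X: 20 × 2 = 40
  Waco->W: 25 × 1 = 25
Total cost = 325.
Waco ships 25 of its 25, leaving 0.

0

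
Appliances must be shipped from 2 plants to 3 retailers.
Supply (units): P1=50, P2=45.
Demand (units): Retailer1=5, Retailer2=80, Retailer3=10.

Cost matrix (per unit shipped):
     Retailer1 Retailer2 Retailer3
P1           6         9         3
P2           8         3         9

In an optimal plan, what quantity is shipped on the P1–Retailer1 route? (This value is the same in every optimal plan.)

The minimum-cost plan:
  P1->Retailer1: 5 × 6 = 30
  P1->Retailer2: 35 × 9 = 315
  P1->Retailer3: 10 × 3 = 30
  P2->Retailer2: 45 × 3 = 135
Total cost = 510.
So P1→Retailer1 carries 5 units.

5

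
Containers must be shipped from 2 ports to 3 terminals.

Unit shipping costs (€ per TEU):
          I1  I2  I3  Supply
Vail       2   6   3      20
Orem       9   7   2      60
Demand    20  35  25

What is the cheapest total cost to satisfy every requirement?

One minimum-cost allocation:
  Vail->I1: 20 × €2 = €40
  Orem->I2: 35 × €7 = €245
  Orem->I3: 25 × €2 = €50
Total = 40 + 245 + 50 = €335.

335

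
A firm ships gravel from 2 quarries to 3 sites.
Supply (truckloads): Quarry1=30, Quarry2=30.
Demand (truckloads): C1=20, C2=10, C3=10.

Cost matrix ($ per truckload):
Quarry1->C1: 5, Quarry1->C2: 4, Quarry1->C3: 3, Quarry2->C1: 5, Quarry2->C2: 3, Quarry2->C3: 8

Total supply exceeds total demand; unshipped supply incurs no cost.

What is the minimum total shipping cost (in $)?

A cheapest plan:
  Quarry1→C1: 20 × $5 = $100
  Quarry1→C3: 10 × $3 = $30
  Quarry2→C2: 10 × $3 = $30
Total = 100 + 30 + 30 = $160.

160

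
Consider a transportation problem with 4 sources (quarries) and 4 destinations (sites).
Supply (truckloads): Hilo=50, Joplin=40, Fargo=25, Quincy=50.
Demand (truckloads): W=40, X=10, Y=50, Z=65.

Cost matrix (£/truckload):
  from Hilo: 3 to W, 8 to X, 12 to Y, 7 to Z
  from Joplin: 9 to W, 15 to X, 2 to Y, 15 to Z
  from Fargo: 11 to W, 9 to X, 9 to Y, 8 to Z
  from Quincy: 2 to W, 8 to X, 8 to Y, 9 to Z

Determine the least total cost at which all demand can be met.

A cheapest plan:
  Hilo–Z: 50 truckloads
  Joplin–Y: 40 truckloads
  Fargo–Y: 10 truckloads
  Fargo–Z: 15 truckloads
  Quincy–W: 40 truckloads
  Quincy–X: 10 truckloads
Total cost = £800.
(Supply check: Hilo ships 50; Joplin ships 40; Fargo ships 25; Quincy ships 50.)

800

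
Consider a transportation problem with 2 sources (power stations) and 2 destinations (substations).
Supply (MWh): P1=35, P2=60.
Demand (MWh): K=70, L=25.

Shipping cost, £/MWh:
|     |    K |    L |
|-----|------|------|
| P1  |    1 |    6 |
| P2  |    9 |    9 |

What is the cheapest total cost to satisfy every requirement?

575

One minimum-cost allocation:
  P1->K: 35 × £1 = £35
  P2->K: 35 × £9 = £315
  P2->L: 25 × £9 = £225
Total = 35 + 315 + 225 = £575.
(Supply check: P1 ships 35; P2 ships 60.)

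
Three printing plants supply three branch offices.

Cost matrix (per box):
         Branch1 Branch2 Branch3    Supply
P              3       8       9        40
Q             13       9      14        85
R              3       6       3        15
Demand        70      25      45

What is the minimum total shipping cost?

A cheapest plan:
  P->Branch1: 40 × 3 = 120
  Q->Branch1: 30 × 13 = 390
  Q->Branch2: 25 × 9 = 225
  Q->Branch3: 30 × 14 = 420
  R->Branch3: 15 × 3 = 45
Total = 120 + 390 + 225 + 420 + 45 = 1200.

1200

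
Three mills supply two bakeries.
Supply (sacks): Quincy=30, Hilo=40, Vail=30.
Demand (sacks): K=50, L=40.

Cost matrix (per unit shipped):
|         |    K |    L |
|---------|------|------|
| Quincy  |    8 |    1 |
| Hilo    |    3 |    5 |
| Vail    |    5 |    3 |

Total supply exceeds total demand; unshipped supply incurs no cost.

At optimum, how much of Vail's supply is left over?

10

An optimal plan:
  Quincy–L: 30 × 1 = 30
  Hilo–K: 40 × 3 = 120
  Vail–K: 10 × 5 = 50
  Vail–L: 10 × 3 = 30
Total cost = 230.
Vail ships 20 of its 30, leaving 10.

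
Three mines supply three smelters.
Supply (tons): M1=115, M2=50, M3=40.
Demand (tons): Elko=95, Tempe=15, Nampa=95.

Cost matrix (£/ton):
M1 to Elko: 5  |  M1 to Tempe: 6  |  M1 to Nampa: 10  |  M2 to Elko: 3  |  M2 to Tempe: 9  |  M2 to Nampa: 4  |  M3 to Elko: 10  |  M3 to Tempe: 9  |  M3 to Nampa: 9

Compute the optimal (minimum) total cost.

One minimum-cost allocation:
  M1→Elko: 95 × £5 = £475
  M1→Tempe: 15 × £6 = £90
  M1→Nampa: 5 × £10 = £50
  M2→Nampa: 50 × £4 = £200
  M3→Nampa: 40 × £9 = £360
Total = 475 + 90 + 50 + 200 + 360 = £1175.
(Supply check: M1 ships 115; M2 ships 50; M3 ships 40.)

1175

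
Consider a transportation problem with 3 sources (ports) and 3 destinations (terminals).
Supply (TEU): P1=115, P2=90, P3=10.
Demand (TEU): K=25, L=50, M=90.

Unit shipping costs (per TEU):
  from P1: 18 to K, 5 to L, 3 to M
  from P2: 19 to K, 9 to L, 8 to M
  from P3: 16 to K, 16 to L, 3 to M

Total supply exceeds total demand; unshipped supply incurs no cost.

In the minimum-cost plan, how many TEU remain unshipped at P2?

50

An optimal plan:
  P1–L: 35 × 5 = 175
  P1–M: 80 × 3 = 240
  P2–K: 25 × 19 = 475
  P2–L: 15 × 9 = 135
  P3–M: 10 × 3 = 30
Total cost = 1055.
P2 ships 40 of its 90, leaving 50.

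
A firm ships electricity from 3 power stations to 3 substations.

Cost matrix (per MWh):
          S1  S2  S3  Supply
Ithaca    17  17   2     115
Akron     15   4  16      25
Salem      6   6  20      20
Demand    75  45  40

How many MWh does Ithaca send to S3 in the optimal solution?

Optimal shipments:
  Ithaca to S1: 55 × 17 = 935
  Ithaca to S2: 20 × 17 = 340
  Ithaca to S3: 40 × 2 = 80
  Akron to S2: 25 × 4 = 100
  Salem to S1: 20 × 6 = 120
Total cost = 1575.
So Ithaca→S3 carries 40 MWh.

40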